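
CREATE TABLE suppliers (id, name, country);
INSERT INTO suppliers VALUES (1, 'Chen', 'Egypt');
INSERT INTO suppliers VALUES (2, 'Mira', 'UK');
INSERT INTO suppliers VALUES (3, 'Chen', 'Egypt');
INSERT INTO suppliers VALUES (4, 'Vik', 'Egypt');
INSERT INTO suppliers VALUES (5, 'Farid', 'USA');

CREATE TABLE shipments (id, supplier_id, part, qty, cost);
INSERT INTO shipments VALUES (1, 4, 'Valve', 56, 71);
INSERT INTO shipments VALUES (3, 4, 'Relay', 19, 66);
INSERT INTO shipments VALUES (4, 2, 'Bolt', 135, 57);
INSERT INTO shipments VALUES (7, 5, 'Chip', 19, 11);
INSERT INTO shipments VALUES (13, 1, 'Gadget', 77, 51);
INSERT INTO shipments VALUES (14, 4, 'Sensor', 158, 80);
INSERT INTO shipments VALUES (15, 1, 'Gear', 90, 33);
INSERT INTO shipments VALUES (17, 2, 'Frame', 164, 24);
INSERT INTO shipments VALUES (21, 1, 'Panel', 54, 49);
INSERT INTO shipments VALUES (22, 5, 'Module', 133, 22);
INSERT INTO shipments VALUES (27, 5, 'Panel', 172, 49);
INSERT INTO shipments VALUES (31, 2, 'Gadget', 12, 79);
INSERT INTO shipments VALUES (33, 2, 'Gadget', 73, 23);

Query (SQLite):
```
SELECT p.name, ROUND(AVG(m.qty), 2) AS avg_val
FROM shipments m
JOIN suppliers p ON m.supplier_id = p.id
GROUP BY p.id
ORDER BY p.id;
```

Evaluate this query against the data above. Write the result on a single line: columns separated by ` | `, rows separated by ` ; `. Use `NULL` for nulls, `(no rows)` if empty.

Join each shipments row to its suppliers via supplier_id.
Group joined rows by suppliers.id; compute ROUND(AVG(m.qty), 2) per group.
  1: ids {13, 15, 21} → ROUND(AVG(m.qty), 2)=73.67
  2: ids {4, 17, 31, 33} → ROUND(AVG(m.qty), 2)=96
  4: ids {1, 3, 14} → ROUND(AVG(m.qty), 2)=77.67
  5: ids {7, 22, 27} → ROUND(AVG(m.qty), 2)=108

Chen | 73.67 ; Mira | 96 ; Vik | 77.67 ; Farid | 108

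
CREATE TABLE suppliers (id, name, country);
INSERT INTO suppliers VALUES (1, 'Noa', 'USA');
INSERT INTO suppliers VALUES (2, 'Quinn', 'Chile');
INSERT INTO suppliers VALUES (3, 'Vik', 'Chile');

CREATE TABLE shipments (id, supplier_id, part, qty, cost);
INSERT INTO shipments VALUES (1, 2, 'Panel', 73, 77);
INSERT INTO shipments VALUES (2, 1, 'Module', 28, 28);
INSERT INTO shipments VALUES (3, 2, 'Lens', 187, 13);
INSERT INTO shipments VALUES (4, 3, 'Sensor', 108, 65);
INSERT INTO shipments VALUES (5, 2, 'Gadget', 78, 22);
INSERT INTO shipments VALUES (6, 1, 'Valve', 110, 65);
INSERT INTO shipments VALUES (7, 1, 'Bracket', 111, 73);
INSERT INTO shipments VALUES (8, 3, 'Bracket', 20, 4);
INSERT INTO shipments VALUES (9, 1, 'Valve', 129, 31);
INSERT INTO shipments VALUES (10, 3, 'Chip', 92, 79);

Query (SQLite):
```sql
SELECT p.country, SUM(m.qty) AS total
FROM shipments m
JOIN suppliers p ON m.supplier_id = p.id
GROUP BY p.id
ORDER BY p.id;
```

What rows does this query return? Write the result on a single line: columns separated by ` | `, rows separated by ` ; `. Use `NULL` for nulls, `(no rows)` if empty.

USA | 378 ; Chile | 338 ; Chile | 220

Join each shipments row to its suppliers via supplier_id.
Group joined rows by suppliers.id; compute SUM(m.qty) per group.
  1: ids {2, 6, 7, 9} → SUM(m.qty)=378
  2: ids {1, 3, 5} → SUM(m.qty)=338
  3: ids {4, 8, 10} → SUM(m.qty)=220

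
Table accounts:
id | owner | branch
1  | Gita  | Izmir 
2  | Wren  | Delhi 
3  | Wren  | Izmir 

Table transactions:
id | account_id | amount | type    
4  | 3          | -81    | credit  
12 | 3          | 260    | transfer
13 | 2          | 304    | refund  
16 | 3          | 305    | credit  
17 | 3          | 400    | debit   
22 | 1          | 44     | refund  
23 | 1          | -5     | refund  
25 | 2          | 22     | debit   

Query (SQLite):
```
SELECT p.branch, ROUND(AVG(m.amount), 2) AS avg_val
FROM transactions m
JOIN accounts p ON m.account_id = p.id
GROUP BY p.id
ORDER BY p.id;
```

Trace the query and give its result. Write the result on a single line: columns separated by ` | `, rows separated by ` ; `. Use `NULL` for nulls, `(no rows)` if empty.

Izmir | 19.5 ; Delhi | 163 ; Izmir | 221

Join each transactions row to its accounts via account_id.
Group joined rows by accounts.id; compute ROUND(AVG(m.amount), 2) per group.
  1: ids {22, 23} → ROUND(AVG(m.amount), 2)=19.5
  2: ids {13, 25} → ROUND(AVG(m.amount), 2)=163
  3: ids {4, 12, 16, 17} → ROUND(AVG(m.amount), 2)=221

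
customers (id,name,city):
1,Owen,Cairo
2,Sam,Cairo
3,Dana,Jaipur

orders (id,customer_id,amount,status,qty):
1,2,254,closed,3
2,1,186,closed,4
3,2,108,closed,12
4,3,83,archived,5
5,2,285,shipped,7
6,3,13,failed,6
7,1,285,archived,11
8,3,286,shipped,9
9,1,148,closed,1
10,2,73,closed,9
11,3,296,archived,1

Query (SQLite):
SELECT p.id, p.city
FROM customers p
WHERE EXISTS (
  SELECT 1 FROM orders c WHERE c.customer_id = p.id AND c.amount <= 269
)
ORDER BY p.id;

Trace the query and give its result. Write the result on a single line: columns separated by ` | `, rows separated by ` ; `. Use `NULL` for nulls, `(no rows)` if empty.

For each customers row, check whether any orders with matching customer_id has amount <= 269.
Keep rows where that is true.

1 | Cairo ; 2 | Cairo ; 3 | Jaipur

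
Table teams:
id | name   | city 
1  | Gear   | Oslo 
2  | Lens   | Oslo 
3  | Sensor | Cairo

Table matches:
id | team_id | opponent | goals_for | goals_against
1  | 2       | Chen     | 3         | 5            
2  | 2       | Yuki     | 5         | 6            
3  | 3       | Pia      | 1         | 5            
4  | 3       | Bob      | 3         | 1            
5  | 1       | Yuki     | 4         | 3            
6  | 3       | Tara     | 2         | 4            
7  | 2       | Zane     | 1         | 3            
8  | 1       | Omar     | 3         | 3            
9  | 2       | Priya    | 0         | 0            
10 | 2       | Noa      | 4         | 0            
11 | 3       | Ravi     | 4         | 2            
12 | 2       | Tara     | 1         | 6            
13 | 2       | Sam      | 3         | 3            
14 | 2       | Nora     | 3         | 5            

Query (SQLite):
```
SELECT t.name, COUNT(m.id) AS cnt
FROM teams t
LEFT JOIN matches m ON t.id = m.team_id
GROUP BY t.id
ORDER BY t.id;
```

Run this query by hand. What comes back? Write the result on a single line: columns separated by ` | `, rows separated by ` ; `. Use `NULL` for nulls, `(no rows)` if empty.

Gear | 2 ; Lens | 8 ; Sensor | 4

LEFT JOIN keeps every teams row; unmatched ones get NULL for matches columns.
Group by teams.id and compute COUNT(m.id). COUNT(col) of an all-NULL group is 0.
  1: ids {5, 8} → COUNT(m.id)=2
  2: ids {1, 2, 7, 9, 10, 12, 13, 14} → COUNT(m.id)=8
  3: ids {3, 4, 6, 11} → COUNT(m.id)=4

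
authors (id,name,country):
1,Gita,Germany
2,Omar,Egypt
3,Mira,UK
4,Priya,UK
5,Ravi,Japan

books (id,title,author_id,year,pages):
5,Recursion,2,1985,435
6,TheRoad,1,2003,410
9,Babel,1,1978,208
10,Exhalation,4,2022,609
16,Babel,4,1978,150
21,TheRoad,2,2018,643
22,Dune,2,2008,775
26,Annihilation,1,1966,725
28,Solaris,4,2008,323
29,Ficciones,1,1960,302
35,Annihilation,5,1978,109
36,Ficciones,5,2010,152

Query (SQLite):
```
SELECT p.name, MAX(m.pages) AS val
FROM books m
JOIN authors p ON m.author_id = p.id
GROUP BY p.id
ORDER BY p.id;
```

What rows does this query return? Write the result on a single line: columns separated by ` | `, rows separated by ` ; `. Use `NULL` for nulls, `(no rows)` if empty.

Join each books row to its authors via author_id.
Group joined rows by authors.id; compute MAX(m.pages) per group.
  1: ids {6, 9, 26, 29} → MAX(m.pages)=725
  2: ids {5, 21, 22} → MAX(m.pages)=775
  4: ids {10, 16, 28} → MAX(m.pages)=609
  5: ids {35, 36} → MAX(m.pages)=152

Gita | 725 ; Omar | 775 ; Priya | 609 ; Ravi | 152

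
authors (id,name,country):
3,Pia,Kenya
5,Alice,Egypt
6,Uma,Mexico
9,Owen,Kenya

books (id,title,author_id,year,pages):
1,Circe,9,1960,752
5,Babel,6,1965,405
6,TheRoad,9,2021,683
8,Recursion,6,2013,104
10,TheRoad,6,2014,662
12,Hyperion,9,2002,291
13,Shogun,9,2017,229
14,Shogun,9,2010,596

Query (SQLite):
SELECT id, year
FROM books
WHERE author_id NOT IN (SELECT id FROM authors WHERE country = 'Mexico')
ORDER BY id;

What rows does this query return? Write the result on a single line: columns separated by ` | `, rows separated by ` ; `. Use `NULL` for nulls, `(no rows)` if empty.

1 | 1960 ; 6 | 2021 ; 12 | 2002 ; 13 | 2017 ; 14 | 2010

Inner query: authors.id where country = 'Mexico'.
Outer: keep books rows whose author_id is not in that set.
Inner query → {6}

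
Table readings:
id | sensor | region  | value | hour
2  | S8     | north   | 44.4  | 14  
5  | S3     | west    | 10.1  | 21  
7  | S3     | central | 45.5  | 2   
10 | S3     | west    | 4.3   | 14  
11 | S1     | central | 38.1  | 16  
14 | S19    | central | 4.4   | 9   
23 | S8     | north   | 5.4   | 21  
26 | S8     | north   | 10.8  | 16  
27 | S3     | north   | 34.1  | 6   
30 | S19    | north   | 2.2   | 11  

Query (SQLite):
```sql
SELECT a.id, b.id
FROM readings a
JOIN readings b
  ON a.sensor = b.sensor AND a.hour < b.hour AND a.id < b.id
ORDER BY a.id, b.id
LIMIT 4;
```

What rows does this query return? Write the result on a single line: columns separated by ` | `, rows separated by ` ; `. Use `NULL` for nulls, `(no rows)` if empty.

Pairs (a,b) with same sensor, a.hour < b.hour, a.id < b.id.
sensor groups: S1:{11} S19:{14,30} S3:{5,7,10,27} S8:{2,23,26}
Ordered by (a.id, b.id); first 4.

2 | 23 ; 2 | 26 ; 7 | 10 ; 7 | 27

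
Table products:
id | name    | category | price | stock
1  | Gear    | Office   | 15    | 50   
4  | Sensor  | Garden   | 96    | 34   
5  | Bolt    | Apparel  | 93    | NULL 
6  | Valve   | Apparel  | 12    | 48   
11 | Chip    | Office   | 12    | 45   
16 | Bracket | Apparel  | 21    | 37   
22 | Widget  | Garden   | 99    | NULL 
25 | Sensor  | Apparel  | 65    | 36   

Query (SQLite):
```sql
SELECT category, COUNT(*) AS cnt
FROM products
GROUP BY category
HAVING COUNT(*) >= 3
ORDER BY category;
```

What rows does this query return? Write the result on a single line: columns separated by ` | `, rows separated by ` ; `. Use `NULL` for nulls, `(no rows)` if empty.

Partition products by category; compute COUNT(*) within each group.
HAVING: keep groups with count ≥ 3.
  Apparel: ids {5, 6, 16, 25} → COUNT(*)=4
  Garden: ids {4, 22} → COUNT(*)=2
  Office: ids {1, 11} → COUNT(*)=2

Apparel | 4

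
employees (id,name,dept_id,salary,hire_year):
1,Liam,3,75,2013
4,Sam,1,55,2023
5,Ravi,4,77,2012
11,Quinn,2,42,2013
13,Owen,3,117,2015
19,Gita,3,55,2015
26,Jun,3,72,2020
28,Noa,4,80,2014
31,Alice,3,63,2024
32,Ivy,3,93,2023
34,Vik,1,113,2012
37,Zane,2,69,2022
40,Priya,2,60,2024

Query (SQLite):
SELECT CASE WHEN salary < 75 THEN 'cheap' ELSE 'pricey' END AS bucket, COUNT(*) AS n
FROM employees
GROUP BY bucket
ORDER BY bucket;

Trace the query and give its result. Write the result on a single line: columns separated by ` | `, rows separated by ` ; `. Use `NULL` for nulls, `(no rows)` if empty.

Bucket rows by salary < 75 → 'cheap' else 'pricey'; count each bucket.

cheap | 7 ; pricey | 6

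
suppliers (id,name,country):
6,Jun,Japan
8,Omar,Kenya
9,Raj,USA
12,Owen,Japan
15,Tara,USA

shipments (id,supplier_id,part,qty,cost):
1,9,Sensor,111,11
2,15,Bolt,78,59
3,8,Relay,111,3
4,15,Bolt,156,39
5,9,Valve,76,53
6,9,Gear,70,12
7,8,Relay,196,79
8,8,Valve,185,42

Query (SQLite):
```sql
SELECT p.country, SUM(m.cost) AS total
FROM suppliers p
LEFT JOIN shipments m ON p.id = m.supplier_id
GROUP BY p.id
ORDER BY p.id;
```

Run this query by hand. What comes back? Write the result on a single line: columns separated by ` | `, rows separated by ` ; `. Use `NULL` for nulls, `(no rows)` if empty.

Japan | NULL ; Kenya | 124 ; USA | 76 ; Japan | NULL ; USA | 98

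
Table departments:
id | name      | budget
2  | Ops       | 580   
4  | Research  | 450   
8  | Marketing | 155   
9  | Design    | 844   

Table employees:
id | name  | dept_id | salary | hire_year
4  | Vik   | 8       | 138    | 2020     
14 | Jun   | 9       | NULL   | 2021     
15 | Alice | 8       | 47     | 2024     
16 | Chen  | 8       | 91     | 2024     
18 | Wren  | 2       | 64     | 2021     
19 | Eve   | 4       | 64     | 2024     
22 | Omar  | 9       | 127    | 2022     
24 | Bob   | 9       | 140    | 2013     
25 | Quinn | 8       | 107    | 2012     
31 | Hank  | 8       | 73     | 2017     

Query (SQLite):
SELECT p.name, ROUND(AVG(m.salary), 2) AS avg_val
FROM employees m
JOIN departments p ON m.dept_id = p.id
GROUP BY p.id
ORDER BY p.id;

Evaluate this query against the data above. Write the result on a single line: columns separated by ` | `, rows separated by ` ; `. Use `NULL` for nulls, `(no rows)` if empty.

Join each employees row to its departments via dept_id.
Group joined rows by departments.id; compute ROUND(AVG(m.salary), 2) per group.
  2: ids {18} → ROUND(AVG(m.salary), 2)=64
  4: ids {19} → ROUND(AVG(m.salary), 2)=64
  8: ids {4, 15, 16, 25, 31} → ROUND(AVG(m.salary), 2)=91.2
  9: ids {14, 22, 24} → ROUND(AVG(m.salary), 2)=133.5

Ops | 64 ; Research | 64 ; Marketing | 91.2 ; Design | 133.5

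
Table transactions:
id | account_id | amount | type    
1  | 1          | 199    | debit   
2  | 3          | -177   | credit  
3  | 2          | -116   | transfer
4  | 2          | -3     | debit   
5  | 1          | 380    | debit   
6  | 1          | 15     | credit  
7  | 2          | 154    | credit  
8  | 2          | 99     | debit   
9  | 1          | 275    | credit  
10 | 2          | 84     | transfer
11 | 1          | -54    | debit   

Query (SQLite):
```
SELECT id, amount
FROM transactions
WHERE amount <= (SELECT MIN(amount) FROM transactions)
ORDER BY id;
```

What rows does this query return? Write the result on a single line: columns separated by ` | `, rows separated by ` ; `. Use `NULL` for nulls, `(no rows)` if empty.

Scalar subquery: MIN(amount) over all transactions rows = -177.
Keep rows where amount <= that value.

2 | -177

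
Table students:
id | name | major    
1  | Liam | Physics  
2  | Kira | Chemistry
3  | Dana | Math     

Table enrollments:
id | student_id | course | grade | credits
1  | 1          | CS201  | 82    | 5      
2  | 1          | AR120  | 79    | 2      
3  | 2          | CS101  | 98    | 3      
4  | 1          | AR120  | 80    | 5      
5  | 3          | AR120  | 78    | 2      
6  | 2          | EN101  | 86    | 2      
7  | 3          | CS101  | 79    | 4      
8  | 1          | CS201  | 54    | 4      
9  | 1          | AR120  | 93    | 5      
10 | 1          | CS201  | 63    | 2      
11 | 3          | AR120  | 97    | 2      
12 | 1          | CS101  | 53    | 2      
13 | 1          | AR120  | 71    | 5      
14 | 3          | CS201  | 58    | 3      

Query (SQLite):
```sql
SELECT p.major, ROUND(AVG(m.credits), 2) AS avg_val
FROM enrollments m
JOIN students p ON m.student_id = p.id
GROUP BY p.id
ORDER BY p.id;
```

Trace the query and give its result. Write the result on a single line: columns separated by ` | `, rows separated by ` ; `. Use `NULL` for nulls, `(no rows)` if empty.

Physics | 3.75 ; Chemistry | 2.5 ; Math | 2.75

Join each enrollments row to its students via student_id.
Group joined rows by students.id; compute ROUND(AVG(m.credits), 2) per group.
  1: ids {1, 2, 4, 8, 9, 10, 12, 13} → ROUND(AVG(m.credits), 2)=3.75
  2: ids {3, 6} → ROUND(AVG(m.credits), 2)=2.5
  3: ids {5, 7, 11, 14} → ROUND(AVG(m.credits), 2)=2.75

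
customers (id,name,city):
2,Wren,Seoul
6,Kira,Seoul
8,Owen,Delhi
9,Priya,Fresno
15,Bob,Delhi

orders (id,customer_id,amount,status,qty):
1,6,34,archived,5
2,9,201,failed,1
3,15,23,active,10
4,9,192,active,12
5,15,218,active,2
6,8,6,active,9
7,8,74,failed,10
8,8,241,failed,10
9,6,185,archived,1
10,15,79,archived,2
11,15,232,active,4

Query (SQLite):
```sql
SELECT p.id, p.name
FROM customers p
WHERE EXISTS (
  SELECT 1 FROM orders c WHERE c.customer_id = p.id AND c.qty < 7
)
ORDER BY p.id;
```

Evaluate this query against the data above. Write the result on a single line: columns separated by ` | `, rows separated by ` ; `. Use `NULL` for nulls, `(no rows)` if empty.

6 | Kira ; 9 | Priya ; 15 | Bob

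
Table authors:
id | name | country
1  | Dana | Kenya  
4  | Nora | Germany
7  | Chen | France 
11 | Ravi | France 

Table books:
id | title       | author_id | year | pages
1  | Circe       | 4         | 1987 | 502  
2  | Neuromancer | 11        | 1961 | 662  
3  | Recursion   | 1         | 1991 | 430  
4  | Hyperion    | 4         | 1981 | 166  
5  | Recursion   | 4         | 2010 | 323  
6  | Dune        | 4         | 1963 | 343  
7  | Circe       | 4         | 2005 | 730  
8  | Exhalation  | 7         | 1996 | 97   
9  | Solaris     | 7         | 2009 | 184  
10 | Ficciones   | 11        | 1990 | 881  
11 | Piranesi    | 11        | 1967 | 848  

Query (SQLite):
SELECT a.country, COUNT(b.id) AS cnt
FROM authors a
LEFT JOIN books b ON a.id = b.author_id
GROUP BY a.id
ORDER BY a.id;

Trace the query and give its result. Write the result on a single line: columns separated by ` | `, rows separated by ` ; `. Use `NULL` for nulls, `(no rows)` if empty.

LEFT JOIN keeps every authors row; unmatched ones get NULL for books columns.
Group by authors.id and compute COUNT(b.id). COUNT(col) of an all-NULL group is 0.
  1: ids {3} → COUNT(b.id)=1
  4: ids {1, 4, 5, 6, 7} → COUNT(b.id)=5
  7: ids {8, 9} → COUNT(b.id)=2
  11: ids {2, 10, 11} → COUNT(b.id)=3

Kenya | 1 ; Germany | 5 ; France | 2 ; France | 3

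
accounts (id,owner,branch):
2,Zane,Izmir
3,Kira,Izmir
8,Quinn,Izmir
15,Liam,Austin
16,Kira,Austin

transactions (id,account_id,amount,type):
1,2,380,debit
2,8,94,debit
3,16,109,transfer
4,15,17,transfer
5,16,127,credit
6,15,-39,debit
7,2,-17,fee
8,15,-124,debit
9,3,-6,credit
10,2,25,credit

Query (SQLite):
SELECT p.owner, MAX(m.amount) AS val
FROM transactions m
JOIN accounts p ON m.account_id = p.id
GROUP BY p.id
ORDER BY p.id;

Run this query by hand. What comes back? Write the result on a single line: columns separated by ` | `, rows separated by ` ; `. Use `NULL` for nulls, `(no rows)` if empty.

Zane | 380 ; Kira | -6 ; Quinn | 94 ; Liam | 17 ; Kira | 127

Join each transactions row to its accounts via account_id.
Group joined rows by accounts.id; compute MAX(m.amount) per group.
  2: ids {1, 7, 10} → MAX(m.amount)=380
  3: ids {9} → MAX(m.amount)=-6
  8: ids {2} → MAX(m.amount)=94
  15: ids {4, 6, 8} → MAX(m.amount)=17
  16: ids {3, 5} → MAX(m.amount)=127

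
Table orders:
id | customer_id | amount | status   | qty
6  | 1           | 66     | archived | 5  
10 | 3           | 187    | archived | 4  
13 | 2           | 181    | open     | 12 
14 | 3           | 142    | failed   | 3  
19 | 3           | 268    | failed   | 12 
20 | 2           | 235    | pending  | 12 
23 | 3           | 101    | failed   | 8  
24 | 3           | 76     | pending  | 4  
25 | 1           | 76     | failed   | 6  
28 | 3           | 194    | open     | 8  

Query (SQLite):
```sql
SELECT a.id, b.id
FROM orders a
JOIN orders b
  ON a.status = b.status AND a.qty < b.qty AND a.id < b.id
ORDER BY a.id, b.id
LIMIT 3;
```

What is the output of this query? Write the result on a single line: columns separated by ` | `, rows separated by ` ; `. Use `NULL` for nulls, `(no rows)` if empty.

14 | 19 ; 14 | 23 ; 14 | 25

Pairs (a,b) with same status, a.qty < b.qty, a.id < b.id.
status groups: archived:{6,10} failed:{14,19,23,25} open:{13,28} pending:{20,24}
Ordered by (a.id, b.id); first 3.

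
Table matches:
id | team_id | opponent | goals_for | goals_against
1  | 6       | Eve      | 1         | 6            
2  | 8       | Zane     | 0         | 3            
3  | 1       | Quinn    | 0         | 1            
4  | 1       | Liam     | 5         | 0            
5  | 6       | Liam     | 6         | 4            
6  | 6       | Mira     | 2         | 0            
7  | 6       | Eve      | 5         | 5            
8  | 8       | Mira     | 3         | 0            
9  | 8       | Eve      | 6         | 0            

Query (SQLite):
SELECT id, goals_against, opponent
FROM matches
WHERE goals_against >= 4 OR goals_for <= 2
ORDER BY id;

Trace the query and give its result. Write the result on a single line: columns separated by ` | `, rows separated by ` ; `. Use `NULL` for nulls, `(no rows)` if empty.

1 | 6 | Eve ; 2 | 3 | Zane ; 3 | 1 | Quinn ; 5 | 4 | Liam ; 6 | 0 | Mira ; 7 | 5 | Eve

goals_against >= 4: ids {1, 5, 7}
goals_for <= 2: ids {1, 2, 3, 6}
Combine with OR.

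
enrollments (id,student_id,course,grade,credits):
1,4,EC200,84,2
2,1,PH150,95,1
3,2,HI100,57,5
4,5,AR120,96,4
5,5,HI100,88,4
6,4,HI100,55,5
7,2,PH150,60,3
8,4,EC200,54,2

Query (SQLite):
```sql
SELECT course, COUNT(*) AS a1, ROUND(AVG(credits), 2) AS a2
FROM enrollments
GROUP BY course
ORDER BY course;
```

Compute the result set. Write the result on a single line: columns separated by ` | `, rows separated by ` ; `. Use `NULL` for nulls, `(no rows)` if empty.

AR120 | 1 | 4 ; EC200 | 2 | 2 ; HI100 | 3 | 4.67 ; PH150 | 2 | 2

Group enrollments by course.
Per group compute: COUNT(*), ROUND(AVG(credits), 2).
  AR120: ids {4} → COUNT(*)=1, ROUND(AVG(credits), 2)=4
  EC200: ids {1, 8} → COUNT(*)=2, ROUND(AVG(credits), 2)=2
  HI100: ids {3, 5, 6} → COUNT(*)=3, ROUND(AVG(credits), 2)=4.67
  PH150: ids {2, 7} → COUNT(*)=2, ROUND(AVG(credits), 2)=2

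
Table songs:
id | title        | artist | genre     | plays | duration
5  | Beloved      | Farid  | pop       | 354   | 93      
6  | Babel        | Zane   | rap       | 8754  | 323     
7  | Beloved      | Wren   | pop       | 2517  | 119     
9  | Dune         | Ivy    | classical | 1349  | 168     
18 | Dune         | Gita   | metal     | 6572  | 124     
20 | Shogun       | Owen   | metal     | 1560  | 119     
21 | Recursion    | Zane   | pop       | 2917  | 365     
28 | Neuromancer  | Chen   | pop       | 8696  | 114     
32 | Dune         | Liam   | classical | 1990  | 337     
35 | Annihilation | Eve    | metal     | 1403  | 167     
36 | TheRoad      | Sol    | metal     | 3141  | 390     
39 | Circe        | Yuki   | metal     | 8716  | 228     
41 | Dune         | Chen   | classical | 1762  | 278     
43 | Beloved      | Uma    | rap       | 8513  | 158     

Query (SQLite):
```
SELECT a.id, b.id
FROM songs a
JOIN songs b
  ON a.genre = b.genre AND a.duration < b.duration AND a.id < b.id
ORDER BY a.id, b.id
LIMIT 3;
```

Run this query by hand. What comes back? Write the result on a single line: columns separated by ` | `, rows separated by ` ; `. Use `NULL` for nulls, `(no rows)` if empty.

Pairs (a,b) with same genre, a.duration < b.duration, a.id < b.id.
genre groups: classical:{9,32,41} metal:{18,20,35,36,39} pop:{5,7,21,28} rap:{6,43}
Ordered by (a.id, b.id); first 3.

5 | 7 ; 5 | 21 ; 5 | 28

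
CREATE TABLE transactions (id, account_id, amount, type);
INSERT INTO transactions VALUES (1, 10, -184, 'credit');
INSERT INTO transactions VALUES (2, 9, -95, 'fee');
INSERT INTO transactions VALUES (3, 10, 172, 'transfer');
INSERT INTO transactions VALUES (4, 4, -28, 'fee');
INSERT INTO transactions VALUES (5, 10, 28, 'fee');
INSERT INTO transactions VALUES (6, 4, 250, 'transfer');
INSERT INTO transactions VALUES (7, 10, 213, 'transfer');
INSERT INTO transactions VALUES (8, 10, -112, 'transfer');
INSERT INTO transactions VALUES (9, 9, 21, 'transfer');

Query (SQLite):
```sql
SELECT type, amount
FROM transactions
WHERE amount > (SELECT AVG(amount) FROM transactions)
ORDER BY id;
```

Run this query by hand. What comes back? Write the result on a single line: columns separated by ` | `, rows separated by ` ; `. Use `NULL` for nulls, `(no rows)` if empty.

transfer | 172 ; transfer | 250 ; transfer | 213

Scalar subquery: AVG(amount) over all transactions rows = 29.444444 (≈; comparison uses full precision).
Keep rows where amount > that value.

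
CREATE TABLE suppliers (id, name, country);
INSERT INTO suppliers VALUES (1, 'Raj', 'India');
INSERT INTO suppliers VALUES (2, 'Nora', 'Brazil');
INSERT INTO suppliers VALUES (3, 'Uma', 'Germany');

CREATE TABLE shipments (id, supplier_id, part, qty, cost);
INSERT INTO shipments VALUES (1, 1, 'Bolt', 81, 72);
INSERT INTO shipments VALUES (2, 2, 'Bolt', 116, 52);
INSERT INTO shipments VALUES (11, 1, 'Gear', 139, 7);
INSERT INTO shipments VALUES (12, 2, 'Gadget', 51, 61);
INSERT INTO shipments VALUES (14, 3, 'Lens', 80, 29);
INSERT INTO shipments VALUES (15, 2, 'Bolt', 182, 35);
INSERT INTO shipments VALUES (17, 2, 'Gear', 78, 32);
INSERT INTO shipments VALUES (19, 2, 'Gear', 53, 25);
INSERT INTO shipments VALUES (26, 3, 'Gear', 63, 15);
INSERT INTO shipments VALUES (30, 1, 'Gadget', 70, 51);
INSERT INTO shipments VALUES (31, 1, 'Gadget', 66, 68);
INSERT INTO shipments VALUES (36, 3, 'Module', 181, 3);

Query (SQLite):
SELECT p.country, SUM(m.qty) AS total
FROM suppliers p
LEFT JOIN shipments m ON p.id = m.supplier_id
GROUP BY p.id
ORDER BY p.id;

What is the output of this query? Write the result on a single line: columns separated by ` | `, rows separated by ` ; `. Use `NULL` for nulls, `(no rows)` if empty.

India | 356 ; Brazil | 480 ; Germany | 324

LEFT JOIN keeps every suppliers row; unmatched ones get NULL for shipments columns.
Group by suppliers.id and compute SUM(m.qty). SUM over an all-NULL group is NULL.
  1: ids {1, 11, 30, 31} → SUM(m.qty)=356
  2: ids {2, 12, 15, 17, 19} → SUM(m.qty)=480
  3: ids {14, 26, 36} → SUM(m.qty)=324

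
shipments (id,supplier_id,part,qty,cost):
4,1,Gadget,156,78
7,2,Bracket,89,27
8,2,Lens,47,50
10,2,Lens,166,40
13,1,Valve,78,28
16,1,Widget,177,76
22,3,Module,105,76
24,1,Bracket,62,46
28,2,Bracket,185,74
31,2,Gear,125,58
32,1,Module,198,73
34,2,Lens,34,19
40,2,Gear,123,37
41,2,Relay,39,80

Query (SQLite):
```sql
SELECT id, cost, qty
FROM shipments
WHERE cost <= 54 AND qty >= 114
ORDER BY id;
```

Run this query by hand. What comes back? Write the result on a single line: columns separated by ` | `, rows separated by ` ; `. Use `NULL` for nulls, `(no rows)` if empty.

cost <= 54: ids {7, 8, 10, 13, 24, 34, 40}
qty >= 114: ids {4, 10, 16, 28, 31, 32, 40}
Combine with AND.

10 | 40 | 166 ; 40 | 37 | 123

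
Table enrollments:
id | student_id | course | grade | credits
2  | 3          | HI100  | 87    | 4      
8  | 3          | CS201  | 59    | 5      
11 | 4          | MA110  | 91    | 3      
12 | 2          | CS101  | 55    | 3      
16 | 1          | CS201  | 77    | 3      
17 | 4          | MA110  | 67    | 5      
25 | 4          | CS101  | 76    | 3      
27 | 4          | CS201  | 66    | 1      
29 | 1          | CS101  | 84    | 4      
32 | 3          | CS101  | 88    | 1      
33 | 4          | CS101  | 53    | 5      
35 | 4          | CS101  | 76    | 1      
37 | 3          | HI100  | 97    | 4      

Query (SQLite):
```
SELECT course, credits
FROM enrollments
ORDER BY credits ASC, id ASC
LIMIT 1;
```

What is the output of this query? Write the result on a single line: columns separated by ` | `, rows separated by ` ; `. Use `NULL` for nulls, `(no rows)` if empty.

CS201 | 1

Sort by credits asc, tiebreak id asc: (1, id=27), (1, id=32), (1, id=35), (3, id=11) …. Take first 1.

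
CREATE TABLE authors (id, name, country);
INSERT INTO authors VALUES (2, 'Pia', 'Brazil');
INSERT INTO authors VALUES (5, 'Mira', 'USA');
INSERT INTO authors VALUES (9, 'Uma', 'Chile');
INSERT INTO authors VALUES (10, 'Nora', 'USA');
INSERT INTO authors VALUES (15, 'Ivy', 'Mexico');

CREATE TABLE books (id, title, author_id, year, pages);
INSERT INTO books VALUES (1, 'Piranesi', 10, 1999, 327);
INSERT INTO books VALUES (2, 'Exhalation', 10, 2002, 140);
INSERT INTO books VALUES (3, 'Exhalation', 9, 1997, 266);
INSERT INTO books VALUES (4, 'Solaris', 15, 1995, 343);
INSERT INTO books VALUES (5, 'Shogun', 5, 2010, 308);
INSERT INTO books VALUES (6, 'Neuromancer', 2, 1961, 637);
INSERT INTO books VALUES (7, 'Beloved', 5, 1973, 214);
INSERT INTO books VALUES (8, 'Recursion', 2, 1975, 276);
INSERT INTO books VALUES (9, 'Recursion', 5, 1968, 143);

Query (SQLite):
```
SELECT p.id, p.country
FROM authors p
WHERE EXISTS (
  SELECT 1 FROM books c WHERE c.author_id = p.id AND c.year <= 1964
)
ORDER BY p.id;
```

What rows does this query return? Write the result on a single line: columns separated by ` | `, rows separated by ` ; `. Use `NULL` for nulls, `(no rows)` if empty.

2 | Brazil

For each authors row, check whether any books with matching author_id has year <= 1964.
Keep rows where that is true.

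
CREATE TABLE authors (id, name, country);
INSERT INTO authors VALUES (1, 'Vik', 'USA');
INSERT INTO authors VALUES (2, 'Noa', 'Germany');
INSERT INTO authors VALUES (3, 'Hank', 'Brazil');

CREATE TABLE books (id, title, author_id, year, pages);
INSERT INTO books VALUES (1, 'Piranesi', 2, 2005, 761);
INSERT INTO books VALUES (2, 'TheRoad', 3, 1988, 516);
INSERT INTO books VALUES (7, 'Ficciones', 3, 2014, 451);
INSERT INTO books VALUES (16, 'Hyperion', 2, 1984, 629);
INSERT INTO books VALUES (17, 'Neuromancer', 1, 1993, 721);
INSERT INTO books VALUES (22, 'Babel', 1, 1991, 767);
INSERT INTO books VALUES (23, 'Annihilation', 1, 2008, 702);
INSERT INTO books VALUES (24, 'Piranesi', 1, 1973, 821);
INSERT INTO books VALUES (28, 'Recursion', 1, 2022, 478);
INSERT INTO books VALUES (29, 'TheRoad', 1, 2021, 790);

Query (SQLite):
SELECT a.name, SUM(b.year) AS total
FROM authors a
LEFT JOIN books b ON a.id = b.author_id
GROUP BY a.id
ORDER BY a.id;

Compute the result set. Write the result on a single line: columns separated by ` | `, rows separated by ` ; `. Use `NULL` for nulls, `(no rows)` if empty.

LEFT JOIN keeps every authors row; unmatched ones get NULL for books columns.
Group by authors.id and compute SUM(b.year). SUM over an all-NULL group is NULL.
  1: ids {17, 22, 23, 24, 28, 29} → SUM(b.year)=12008
  2: ids {1, 16} → SUM(b.year)=3989
  3: ids {2, 7} → SUM(b.year)=4002

Vik | 12008 ; Noa | 3989 ; Hank | 4002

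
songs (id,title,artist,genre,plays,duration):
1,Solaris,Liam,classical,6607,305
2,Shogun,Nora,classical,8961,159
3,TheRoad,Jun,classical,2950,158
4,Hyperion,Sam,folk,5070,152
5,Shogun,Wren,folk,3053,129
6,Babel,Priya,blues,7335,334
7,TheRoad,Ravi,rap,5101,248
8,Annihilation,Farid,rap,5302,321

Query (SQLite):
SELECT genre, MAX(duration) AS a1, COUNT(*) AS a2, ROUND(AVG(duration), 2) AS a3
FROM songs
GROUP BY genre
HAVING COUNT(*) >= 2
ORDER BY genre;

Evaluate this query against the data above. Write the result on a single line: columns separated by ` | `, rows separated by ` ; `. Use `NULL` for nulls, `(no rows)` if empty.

classical | 305 | 3 | 207.33 ; folk | 152 | 2 | 140.5 ; rap | 321 | 2 | 284.5

Group songs by genre.
Per group compute: MAX(duration), COUNT(*), ROUND(AVG(duration), 2).
HAVING: drop groups with fewer than 2 rows.
  blues: ids {6} → MAX(duration)=334, COUNT(*)=1, ROUND(AVG(duration), 2)=334
  classical: ids {1, 2, 3} → MAX(duration)=305, COUNT(*)=3, ROUND(AVG(duration), 2)=207.33
  folk: ids {4, 5} → MAX(duration)=152, COUNT(*)=2, ROUND(AVG(duration), 2)=140.5
  rap: ids {7, 8} → MAX(duration)=321, COUNT(*)=2, ROUND(AVG(duration), 2)=284.5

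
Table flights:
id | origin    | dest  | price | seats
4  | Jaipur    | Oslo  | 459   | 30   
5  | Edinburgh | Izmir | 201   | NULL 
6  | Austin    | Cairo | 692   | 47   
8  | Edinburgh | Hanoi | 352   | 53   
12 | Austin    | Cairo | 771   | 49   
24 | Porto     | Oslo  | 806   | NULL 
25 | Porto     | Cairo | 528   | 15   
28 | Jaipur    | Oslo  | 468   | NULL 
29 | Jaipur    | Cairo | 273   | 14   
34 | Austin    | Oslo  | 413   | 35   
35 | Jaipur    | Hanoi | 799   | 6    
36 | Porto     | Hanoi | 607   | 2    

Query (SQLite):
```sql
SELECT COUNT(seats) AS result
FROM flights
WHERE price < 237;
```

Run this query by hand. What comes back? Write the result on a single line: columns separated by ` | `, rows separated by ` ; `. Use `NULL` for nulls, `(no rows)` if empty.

0

Rows where price < 237 → seats values: [NULL].
COUNT(seats) counts non-NULL values → 0.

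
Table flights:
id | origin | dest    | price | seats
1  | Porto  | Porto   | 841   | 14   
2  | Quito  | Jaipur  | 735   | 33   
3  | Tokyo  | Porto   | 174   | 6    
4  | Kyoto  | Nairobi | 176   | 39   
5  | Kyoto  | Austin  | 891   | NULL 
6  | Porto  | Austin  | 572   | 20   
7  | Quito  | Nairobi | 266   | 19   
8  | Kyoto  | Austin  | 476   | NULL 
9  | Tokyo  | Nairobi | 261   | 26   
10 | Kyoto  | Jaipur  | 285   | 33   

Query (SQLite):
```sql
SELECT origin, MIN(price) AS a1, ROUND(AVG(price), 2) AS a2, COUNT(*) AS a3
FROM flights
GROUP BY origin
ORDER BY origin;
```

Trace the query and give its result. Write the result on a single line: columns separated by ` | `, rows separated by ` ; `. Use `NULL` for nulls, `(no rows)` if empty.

Kyoto | 176 | 457 | 4 ; Porto | 572 | 706.5 | 2 ; Quito | 266 | 500.5 | 2 ; Tokyo | 174 | 217.5 | 2

Group flights by origin.
Per group compute: MIN(price), ROUND(AVG(price), 2), COUNT(*).
  Kyoto: ids {4, 5, 8, 10} → MIN(price)=176, ROUND(AVG(price), 2)=457, COUNT(*)=4
  Porto: ids {1, 6} → MIN(price)=572, ROUND(AVG(price), 2)=706.5, COUNT(*)=2
  Quito: ids {2, 7} → MIN(price)=266, ROUND(AVG(price), 2)=500.5, COUNT(*)=2
  Tokyo: ids {3, 9} → MIN(price)=174, ROUND(AVG(price), 2)=217.5, COUNT(*)=2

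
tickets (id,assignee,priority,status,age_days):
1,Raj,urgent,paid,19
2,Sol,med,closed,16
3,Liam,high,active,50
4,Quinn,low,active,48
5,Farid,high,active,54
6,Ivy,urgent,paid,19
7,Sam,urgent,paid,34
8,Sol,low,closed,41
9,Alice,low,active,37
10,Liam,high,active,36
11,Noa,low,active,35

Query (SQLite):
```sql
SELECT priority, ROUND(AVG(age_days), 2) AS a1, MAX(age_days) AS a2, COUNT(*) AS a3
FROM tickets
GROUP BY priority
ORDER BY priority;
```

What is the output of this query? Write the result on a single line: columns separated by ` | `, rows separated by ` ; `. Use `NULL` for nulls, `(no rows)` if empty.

high | 46.67 | 54 | 3 ; low | 40.25 | 48 | 4 ; med | 16 | 16 | 1 ; urgent | 24 | 34 | 3

Group tickets by priority.
Per group compute: ROUND(AVG(age_days), 2), MAX(age_days), COUNT(*).
  high: ids {3, 5, 10} → ROUND(AVG(age_days), 2)=46.67, MAX(age_days)=54, COUNT(*)=3
  low: ids {4, 8, 9, 11} → ROUND(AVG(age_days), 2)=40.25, MAX(age_days)=48, COUNT(*)=4
  med: ids {2} → ROUND(AVG(age_days), 2)=16, MAX(age_days)=16, COUNT(*)=1
  urgent: ids {1, 6, 7} → ROUND(AVG(age_days), 2)=24, MAX(age_days)=34, COUNT(*)=3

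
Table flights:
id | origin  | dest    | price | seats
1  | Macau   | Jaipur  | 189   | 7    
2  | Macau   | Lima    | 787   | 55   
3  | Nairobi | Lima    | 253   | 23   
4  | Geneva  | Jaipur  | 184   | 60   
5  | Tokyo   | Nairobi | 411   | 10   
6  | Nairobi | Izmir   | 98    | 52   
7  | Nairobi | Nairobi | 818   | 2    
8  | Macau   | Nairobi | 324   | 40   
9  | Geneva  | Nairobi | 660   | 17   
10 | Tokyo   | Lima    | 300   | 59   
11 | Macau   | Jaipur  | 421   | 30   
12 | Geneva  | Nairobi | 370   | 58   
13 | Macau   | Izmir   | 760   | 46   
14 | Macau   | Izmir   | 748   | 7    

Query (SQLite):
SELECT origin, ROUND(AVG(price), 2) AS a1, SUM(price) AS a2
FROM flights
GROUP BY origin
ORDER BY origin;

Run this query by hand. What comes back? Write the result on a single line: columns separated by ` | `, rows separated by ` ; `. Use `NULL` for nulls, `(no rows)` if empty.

Group flights by origin.
Per group compute: ROUND(AVG(price), 2), SUM(price).
  Geneva: ids {4, 9, 12} → ROUND(AVG(price), 2)=404.67, SUM(price)=1214
  Macau: ids {1, 2, 8, 11, 13, 14} → ROUND(AVG(price), 2)=538.17, SUM(price)=3229
  Nairobi: ids {3, 6, 7} → ROUND(AVG(price), 2)=389.67, SUM(price)=1169
  Tokyo: ids {5, 10} → ROUND(AVG(price), 2)=355.5, SUM(price)=711

Geneva | 404.67 | 1214 ; Macau | 538.17 | 3229 ; Nairobi | 389.67 | 1169 ; Tokyo | 355.5 | 711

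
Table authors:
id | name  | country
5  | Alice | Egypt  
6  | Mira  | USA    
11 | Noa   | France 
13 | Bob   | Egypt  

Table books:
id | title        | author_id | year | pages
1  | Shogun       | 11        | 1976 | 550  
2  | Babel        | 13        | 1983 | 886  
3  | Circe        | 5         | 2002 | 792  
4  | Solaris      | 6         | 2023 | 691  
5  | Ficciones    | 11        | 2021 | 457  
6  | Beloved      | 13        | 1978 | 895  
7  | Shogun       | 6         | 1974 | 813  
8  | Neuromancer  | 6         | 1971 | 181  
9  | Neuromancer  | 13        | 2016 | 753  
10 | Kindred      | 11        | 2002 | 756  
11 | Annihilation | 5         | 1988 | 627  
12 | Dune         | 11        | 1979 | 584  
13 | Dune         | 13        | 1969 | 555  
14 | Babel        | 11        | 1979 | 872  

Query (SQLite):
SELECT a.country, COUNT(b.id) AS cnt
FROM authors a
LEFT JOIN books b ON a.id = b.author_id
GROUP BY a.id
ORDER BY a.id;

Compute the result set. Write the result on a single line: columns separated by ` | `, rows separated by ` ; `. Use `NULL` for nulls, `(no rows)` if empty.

Egypt | 2 ; USA | 3 ; France | 5 ; Egypt | 4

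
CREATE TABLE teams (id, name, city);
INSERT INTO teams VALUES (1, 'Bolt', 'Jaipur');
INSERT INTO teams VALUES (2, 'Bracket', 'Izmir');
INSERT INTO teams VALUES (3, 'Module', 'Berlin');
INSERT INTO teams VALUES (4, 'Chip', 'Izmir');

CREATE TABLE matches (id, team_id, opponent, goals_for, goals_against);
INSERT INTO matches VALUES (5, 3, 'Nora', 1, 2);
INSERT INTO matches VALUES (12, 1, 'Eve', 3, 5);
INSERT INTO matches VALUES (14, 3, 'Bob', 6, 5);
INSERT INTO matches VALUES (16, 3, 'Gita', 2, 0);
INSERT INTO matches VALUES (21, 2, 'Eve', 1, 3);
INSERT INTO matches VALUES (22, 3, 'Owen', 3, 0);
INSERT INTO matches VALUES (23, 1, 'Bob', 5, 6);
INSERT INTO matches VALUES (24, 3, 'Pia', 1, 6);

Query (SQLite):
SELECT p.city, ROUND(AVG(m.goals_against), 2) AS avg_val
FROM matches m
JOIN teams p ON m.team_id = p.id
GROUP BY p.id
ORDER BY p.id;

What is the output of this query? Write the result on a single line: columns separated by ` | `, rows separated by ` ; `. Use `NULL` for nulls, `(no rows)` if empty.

Join each matches row to its teams via team_id.
Group joined rows by teams.id; compute ROUND(AVG(m.goals_against), 2) per group.
  1: ids {12, 23} → ROUND(AVG(m.goals_against), 2)=5.5
  2: ids {21} → ROUND(AVG(m.goals_against), 2)=3
  3: ids {5, 14, 16, 22, 24} → ROUND(AVG(m.goals_against), 2)=2.6

Jaipur | 5.5 ; Izmir | 3 ; Berlin | 2.6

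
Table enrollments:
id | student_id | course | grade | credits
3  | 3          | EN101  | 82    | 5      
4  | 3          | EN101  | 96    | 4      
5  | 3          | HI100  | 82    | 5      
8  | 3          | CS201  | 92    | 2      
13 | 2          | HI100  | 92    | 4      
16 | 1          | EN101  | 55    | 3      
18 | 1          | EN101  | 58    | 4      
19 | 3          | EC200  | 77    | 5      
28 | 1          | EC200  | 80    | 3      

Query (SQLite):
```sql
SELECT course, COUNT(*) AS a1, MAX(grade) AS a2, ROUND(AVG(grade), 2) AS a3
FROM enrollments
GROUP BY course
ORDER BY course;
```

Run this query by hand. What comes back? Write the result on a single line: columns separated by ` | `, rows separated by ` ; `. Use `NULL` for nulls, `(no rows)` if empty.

CS201 | 1 | 92 | 92 ; EC200 | 2 | 80 | 78.5 ; EN101 | 4 | 96 | 72.75 ; HI100 | 2 | 92 | 87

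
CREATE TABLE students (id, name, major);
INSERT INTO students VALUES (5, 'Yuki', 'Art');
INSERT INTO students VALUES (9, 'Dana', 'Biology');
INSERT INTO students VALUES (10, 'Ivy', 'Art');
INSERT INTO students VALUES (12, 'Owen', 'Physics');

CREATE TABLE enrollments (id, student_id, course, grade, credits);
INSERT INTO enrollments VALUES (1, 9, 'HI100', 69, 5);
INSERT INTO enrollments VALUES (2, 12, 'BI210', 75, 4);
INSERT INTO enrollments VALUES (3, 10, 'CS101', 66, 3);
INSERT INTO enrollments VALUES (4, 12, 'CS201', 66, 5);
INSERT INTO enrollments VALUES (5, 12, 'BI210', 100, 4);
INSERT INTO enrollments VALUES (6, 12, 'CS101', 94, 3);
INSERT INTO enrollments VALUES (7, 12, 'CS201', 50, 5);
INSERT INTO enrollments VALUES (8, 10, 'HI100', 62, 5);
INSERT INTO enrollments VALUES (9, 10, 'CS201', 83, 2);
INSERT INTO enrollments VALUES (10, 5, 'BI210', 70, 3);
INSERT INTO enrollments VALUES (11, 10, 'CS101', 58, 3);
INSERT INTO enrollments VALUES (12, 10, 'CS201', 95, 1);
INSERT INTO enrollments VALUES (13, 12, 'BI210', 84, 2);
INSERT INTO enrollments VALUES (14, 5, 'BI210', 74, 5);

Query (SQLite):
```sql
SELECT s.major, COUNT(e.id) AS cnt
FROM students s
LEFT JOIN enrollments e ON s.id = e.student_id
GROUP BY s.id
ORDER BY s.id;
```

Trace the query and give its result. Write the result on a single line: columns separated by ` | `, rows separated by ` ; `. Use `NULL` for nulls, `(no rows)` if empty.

Art | 2 ; Biology | 1 ; Art | 5 ; Physics | 6

LEFT JOIN keeps every students row; unmatched ones get NULL for enrollments columns.
Group by students.id and compute COUNT(e.id). COUNT(col) of an all-NULL group is 0.
  5: ids {10, 14} → COUNT(e.id)=2
  9: ids {1} → COUNT(e.id)=1
  10: ids {3, 8, 9, 11, 12} → COUNT(e.id)=5
  12: ids {2, 4, 5, 6, 7, 13} → COUNT(e.id)=6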